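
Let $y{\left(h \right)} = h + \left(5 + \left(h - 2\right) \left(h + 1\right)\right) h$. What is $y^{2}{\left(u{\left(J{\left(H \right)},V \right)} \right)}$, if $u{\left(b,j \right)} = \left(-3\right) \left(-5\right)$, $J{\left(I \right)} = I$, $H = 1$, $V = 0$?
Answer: $10304100$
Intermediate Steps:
$u{\left(b,j \right)} = 15$
$y{\left(h \right)} = h + h \left(5 + \left(1 + h\right) \left(-2 + h\right)\right)$ ($y{\left(h \right)} = h + \left(5 + \left(-2 + h\right) \left(1 + h\right)\right) h = h + \left(5 + \left(1 + h\right) \left(-2 + h\right)\right) h = h + h \left(5 + \left(1 + h\right) \left(-2 + h\right)\right)$)
$y^{2}{\left(u{\left(J{\left(H \right)},V \right)} \right)} = \left(15 \left(4 + 15^{2} - 15\right)\right)^{2} = \left(15 \left(4 + 225 - 15\right)\right)^{2} = \left(15 \cdot 214\right)^{2} = 3210^{2} = 10304100$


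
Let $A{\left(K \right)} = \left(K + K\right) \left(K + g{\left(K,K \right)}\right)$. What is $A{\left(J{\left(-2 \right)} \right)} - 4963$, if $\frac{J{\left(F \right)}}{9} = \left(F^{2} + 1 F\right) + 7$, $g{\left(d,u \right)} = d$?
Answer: $21281$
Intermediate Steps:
$J{\left(F \right)} = 63 + 9 F + 9 F^{2}$ ($J{\left(F \right)} = 9 \left(\left(F^{2} + 1 F\right) + 7\right) = 9 \left(\left(F^{2} + F\right) + 7\right) = 9 \left(\left(F + F^{2}\right) + 7\right) = 9 \left(7 + F + F^{2}\right) = 63 + 9 F + 9 F^{2}$)
$A{\left(K \right)} = 4 K^{2}$ ($A{\left(K \right)} = \left(K + K\right) \left(K + K\right) = 2 K 2 K = 4 K^{2}$)
$A{\left(J{\left(-2 \right)} \right)} - 4963 = 4 \left(63 + 9 \left(-2\right) + 9 \left(-2\right)^{2}\right)^{2} - 4963 = 4 \left(63 - 18 + 9 \cdot 4\right)^{2} - 4963 = 4 \left(63 - 18 + 36\right)^{2} - 4963 = 4 \cdot 81^{2} - 4963 = 4 \cdot 6561 - 4963 = 26244 - 4963 = 21281$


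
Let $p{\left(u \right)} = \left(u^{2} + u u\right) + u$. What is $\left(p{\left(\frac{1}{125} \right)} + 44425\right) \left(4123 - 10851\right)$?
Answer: $- \frac{4670178979456}{15625} \approx -2.9889 \cdot 10^{8}$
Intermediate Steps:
$p{\left(u \right)} = u + 2 u^{2}$ ($p{\left(u \right)} = \left(u^{2} + u^{2}\right) + u = 2 u^{2} + u = u + 2 u^{2}$)
$\left(p{\left(\frac{1}{125} \right)} + 44425\right) \left(4123 - 10851\right) = \left(\frac{1 + \frac{2}{125}}{125} + 44425\right) \left(4123 - 10851\right) = \left(\frac{1 + 2 \cdot \frac{1}{125}}{125} + 44425\right) \left(-6728\right) = \left(\frac{1 + \frac{2}{125}}{125} + 44425\right) \left(-6728\right) = \left(\frac{1}{125} \cdot \frac{127}{125} + 44425\right) \left(-6728\right) = \left(\frac{127}{15625} + 44425\right) \left(-6728\right) = \frac{694140752}{15625} \left(-6728\right) = - \frac{4670178979456}{15625}$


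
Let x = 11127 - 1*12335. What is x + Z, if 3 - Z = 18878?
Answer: -20083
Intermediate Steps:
Z = -18875 (Z = 3 - 1*18878 = 3 - 18878 = -18875)
x = -1208 (x = 11127 - 12335 = -1208)
x + Z = -1208 - 18875 = -20083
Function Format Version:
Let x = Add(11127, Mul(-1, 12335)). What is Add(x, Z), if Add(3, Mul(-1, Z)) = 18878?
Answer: -20083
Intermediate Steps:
Z = -18875 (Z = Add(3, Mul(-1, 18878)) = Add(3, -18878) = -18875)
x = -1208 (x = Add(11127, -12335) = -1208)
Add(x, Z) = Add(-1208, -18875) = -20083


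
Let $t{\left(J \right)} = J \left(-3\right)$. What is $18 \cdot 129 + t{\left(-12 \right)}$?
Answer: $2358$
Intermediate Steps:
$t{\left(J \right)} = - 3 J$
$18 \cdot 129 + t{\left(-12 \right)} = 18 \cdot 129 - -36 = 2322 + 36 = 2358$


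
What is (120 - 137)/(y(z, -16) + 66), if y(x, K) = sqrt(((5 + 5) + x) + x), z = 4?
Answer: -187/723 + 17*sqrt(2)/1446 ≈ -0.24202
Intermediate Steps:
y(x, K) = sqrt(10 + 2*x) (y(x, K) = sqrt((10 + x) + x) = sqrt(10 + 2*x))
(120 - 137)/(y(z, -16) + 66) = (120 - 137)/(sqrt(10 + 2*4) + 66) = -17/(sqrt(10 + 8) + 66) = -17/(sqrt(18) + 66) = -17/(3*sqrt(2) + 66) = -17/(66 + 3*sqrt(2))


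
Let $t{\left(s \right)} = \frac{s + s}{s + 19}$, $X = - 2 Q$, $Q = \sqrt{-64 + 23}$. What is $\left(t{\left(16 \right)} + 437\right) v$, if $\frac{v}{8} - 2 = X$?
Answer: $\frac{245232}{35} - \frac{245232 i \sqrt{41}}{35} \approx 7006.6 - 44864.0 i$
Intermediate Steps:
$Q = i \sqrt{41}$ ($Q = \sqrt{-41} = i \sqrt{41} \approx 6.4031 i$)
$X = - 2 i \sqrt{41} \approx - 12.806 i$
$t{\left(s \right)} = \frac{2 s}{19 + s}$
$v = 16 - 16 i \sqrt{41}$ ($v = 16 + 8 \left(- 2 i \sqrt{41}\right) = 16 - 16 i \sqrt{41} \approx 16.0 - 102.45 i$)
$\left(t{\left(16 \right)} + 437\right) v = \left(2 \cdot 16 \frac{1}{19 + 16} + 437\right) \left(16 - 16 i \sqrt{41}\right) = \left(2 \cdot 16 \cdot \frac{1}{35} + 437\right) \left(16 - 16 i \sqrt{41}\right) = \left(\frac{32}{35} + 437\right) \left(16 - 16 i \sqrt{41}\right) = \frac{15327 \left(16 - 16 i \sqrt{41}\right)}{35} = \frac{245232}{35} - \frac{245232 i \sqrt{41}}{35}$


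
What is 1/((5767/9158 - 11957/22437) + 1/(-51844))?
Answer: 5326401908412/515536985083 ≈ 10.332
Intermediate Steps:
1/((5767/9158 - 11957/22437) + 1/(-51844)) = 1/((5767*(1/9158) - 11957*1/22437) - 1/51844) = 1/((5767/9158 - 11957/22437) - 1/51844) = 1/(19891973/205478046 - 1/51844) = 1/(515536985083/5326401908412) = 5326401908412/515536985083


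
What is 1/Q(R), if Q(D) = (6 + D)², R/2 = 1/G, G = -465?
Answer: 216225/7772944 ≈ 0.027818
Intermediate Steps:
R = -2/465 (R = 2/(-465) = 2*(-1/465) = -2/465 ≈ -0.0043011)
1/Q(R) = 1/((6 - 2/465)²) = 1/((2788/465)²) = 1/(7772944/216225) = 216225/7772944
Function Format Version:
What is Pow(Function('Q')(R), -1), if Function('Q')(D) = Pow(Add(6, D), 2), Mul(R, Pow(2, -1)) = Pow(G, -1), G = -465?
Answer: Rational(216225, 7772944) ≈ 0.027818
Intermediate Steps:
R = Rational(-2, 465) (R = Mul(2, Pow(-465, -1)) = Mul(2, Rational(-1, 465)) = Rational(-2, 465) ≈ -0.0043011)
Pow(Function('Q')(R), -1) = Pow(Pow(Add(6, Rational(-2, 465)), 2), -1) = Pow(Pow(Rational(2788, 465), 2), -1) = Pow(Rational(7772944, 216225), -1) = Rational(216225, 7772944)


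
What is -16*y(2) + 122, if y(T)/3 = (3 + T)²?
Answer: -1078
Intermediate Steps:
y(T) = 3*(3 + T)²
-16*y(2) + 122 = -48*(3 + 2)² + 122 = -48*5² + 122 = -48*25 + 122 = -16*75 + 122 = -1200 + 122 = -1078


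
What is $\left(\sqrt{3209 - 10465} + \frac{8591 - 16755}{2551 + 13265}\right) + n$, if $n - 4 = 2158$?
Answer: $\frac{8546507}{3954} + 2 i \sqrt{1814} \approx 2161.5 + 85.182 i$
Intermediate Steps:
$n = 2162$ ($n = 4 + 2158 = 2162$)
$\left(\sqrt{3209 - 10465} + \frac{8591 - 16755}{2551 + 13265}\right) + n = \left(\sqrt{3209 - 10465} + \frac{8591 - 16755}{2551 + 13265}\right) + 2162 = \left(\sqrt{-7256} - \frac{8164}{15816}\right) + 2162 = \left(2 i \sqrt{1814} - \frac{2041}{3954}\right) + 2162 = \left(- \frac{2041}{3954} + 2 i \sqrt{1814}\right) + 2162 = \frac{8546507}{3954} + 2 i \sqrt{1814}$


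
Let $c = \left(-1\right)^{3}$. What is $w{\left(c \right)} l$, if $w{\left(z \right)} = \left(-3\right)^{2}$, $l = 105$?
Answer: $945$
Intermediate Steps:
$c = -1$
$w{\left(z \right)} = 9$
$w{\left(c \right)} l = 9 \cdot 105 = 945$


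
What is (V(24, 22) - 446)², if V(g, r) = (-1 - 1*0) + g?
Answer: 178929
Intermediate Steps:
V(g, r) = -1 + g (V(g, r) = (-1 + 0) + g = -1 + g)
(V(24, 22) - 446)² = ((-1 + 24) - 446)² = (23 - 446)² = (-423)² = 178929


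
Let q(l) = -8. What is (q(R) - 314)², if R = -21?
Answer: 103684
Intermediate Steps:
(q(R) - 314)² = (-8 - 314)² = (-322)² = 103684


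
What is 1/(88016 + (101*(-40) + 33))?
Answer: 1/84009 ≈ 1.1903e-5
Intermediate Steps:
1/(88016 + (101*(-40) + 33)) = 1/(88016 + (-4040 + 33)) = 1/(88016 - 4007) = 1/84009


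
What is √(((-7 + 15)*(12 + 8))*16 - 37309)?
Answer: 9*I*√429 ≈ 186.41*I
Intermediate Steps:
√(((-7 + 15)*(12 + 8))*16 - 37309) = √((8*20)*16 - 37309) = √(160*16 - 37309) = √(2560 - 37309) = √(-34749) = 9*I*√429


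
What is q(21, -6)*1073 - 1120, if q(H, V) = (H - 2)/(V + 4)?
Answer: -22627/2 ≈ -11314.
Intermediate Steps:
q(H, V) = (-2 + H)/(4 + V)
q(21, -6)*1073 - 1120 = ((-2 + 21)/(4 - 6))*1073 - 1120 = (19/(-2))*1073 - 1120 = -1/2*19*1073 - 1120 = -19/2*1073 - 1120 = -20387/2 - 1120 = -22627/2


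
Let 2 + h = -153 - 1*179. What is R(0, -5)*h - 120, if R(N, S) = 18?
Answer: -6132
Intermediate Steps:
h = -334 (h = -2 + (-153 - 1*179) = -2 + (-153 - 179) = -2 - 332 = -334)
R(0, -5)*h - 120 = 18*(-334) - 120 = -6012 - 120 = -6132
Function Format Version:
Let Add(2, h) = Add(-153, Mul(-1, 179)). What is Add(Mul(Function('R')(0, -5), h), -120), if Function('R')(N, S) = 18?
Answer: -6132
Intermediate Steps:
h = -334 (h = Add(-2, Add(-153, Mul(-1, 179))) = Add(-2, Add(-153, -179)) = Add(-2, -332) = -334)
Add(Mul(Function('R')(0, -5), h), -120) = Add(Mul(18, -334), -120) = Add(-6012, -120) = -6132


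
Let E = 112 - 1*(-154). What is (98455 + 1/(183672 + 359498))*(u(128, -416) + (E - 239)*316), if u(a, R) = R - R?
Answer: 228136304829366/271585 ≈ 8.4002e+8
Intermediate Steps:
E = 266 (E = 112 + 154 = 266)
u(a, R) = 0
(98455 + 1/(183672 + 359498))*(u(128, -416) + (E - 239)*316) = (98455 + 1/(183672 + 359498))*(0 + (266 - 239)*316) = (98455 + 1/543170)*(0 + 27*316) = (98455 + 1/543170)*(0 + 8532) = (53477802351/543170)*8532 = 228136304829366/271585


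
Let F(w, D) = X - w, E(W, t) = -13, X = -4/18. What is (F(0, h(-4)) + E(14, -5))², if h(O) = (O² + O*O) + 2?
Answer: 14161/81 ≈ 174.83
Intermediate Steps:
X = -2/9 (X = -4*1/18 = -2/9 ≈ -0.22222)
h(O) = 2 + 2*O² (h(O) = (O² + O²) + 2 = 2*O² + 2 = 2 + 2*O²)
F(w, D) = -2/9 - w
(F(0, h(-4)) + E(14, -5))² = ((-2/9 - 1*0) - 13)² = ((-2/9 + 0) - 13)² = (-2/9 - 13)² = (-119/9)² = 14161/81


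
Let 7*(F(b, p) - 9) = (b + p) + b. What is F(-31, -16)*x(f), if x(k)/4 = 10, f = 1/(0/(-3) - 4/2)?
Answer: -600/7 ≈ -85.714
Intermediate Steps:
f = -½ (f = 1/(0*(-⅓) - 4*½) = 1/(0 - 2) = 1/(-2) = -½ ≈ -0.50000)
x(k) = 40 (x(k) = 4*10 = 40)
F(b, p) = 9 + p/7 + 2*b/7 (F(b, p) = 9 + ((b + p) + b)/7 = 9 + (p + 2*b)/7 = 9 + (p/7 + 2*b/7) = 9 + p/7 + 2*b/7)
F(-31, -16)*x(f) = (9 + (⅐)*(-16) + (2/7)*(-31))*40 = (9 - 16/7 - 62/7)*40 = -15/7*40 = -600/7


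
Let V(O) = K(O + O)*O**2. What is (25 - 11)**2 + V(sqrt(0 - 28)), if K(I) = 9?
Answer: -56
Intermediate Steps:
V(O) = 9*O**2
(25 - 11)**2 + V(sqrt(0 - 28)) = (25 - 11)**2 + 9*(sqrt(0 - 28))**2 = 14**2 + 9*(sqrt(-28))**2 = 196 + 9*(2*I*sqrt(7))**2 = 196 + 9*(-28) = 196 - 252 = -56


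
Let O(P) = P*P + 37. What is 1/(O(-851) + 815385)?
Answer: 1/1539623 ≈ 6.4951e-7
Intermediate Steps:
O(P) = 37 + P**2 (O(P) = P**2 + 37 = 37 + P**2)
1/(O(-851) + 815385) = 1/((37 + (-851)**2) + 815385) = 1/((37 + 724201) + 815385) = 1/(724238 + 815385) = 1/1539623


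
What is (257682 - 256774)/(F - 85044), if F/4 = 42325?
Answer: 227/21064 ≈ 0.010777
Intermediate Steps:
F = 169300 (F = 4*42325 = 169300)
(257682 - 256774)/(F - 85044) = (257682 - 256774)/(169300 - 85044) = 908/84256 = 908*(1/84256) = 227/21064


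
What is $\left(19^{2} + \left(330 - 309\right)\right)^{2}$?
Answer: $145924$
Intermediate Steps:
$\left(19^{2} + \left(330 - 309\right)\right)^{2} = \left(361 + \left(330 - 309\right)\right)^{2} = \left(361 + 21\right)^{2} = 382^{2} = 145924$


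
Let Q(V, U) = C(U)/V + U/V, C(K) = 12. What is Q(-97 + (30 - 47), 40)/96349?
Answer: -26/5491893 ≈ -4.7342e-6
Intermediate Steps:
Q(V, U) = 12/V + U/V
Q(-97 + (30 - 47), 40)/96349 = ((12 + 40)/(-97 + (30 - 47)))/96349 = (52/(-97 - 17))*(1/96349) = (52/(-114))*(1/96349) = -1/114*52*(1/96349) = -26/57*1/96349 = -26/5491893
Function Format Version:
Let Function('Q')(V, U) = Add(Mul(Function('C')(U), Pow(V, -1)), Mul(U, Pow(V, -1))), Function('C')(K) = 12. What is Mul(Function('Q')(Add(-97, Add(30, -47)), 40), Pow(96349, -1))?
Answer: Rational(-26, 5491893) ≈ -4.7342e-6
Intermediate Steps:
Function('Q')(V, U) = Add(Mul(12, Pow(V, -1)), Mul(U, Pow(V, -1)))
Mul(Function('Q')(Add(-97, Add(30, -47)), 40), Pow(96349, -1)) = Mul(Mul(Pow(Add(-97, Add(30, -47)), -1), Add(12, 40)), Pow(96349, -1)) = Mul(Mul(Pow(Add(-97, -17), -1), 52), Rational(1, 96349)) = Mul(Mul(Pow(-114, -1), 52), Rational(1, 96349)) = Mul(Mul(Rational(-1, 114), 52), Rational(1, 96349)) = Mul(Rational(-26, 57), Rational(1, 96349)) = Rational(-26, 5491893)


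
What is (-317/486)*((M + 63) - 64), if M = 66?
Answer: -20605/486 ≈ -42.397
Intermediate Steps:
(-317/486)*((M + 63) - 64) = (-317/486)*((66 + 63) - 64) = (-317*1/486)*(129 - 64) = -317/486*65 = -20605/486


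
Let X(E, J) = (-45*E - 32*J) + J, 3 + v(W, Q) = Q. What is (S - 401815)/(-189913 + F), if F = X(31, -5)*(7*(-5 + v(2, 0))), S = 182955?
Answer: 218860/120473 ≈ 1.8167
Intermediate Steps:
v(W, Q) = -3 + Q
X(E, J) = -45*E - 31*J
F = 69440 (F = (-45*31 - 31*(-5))*(7*(-5 + (-3 + 0))) = (-1395 + 155)*(7*(-5 - 3)) = -8680*(-8) = -1240*(-56) = 69440)
(S - 401815)/(-189913 + F) = (182955 - 401815)/(-189913 + 69440) = -218860/(-120473) = -218860*(-1/120473) = 218860/120473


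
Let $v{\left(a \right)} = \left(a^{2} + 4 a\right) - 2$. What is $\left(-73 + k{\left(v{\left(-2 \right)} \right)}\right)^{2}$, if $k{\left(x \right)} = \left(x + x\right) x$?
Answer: $1$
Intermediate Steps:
$v{\left(a \right)} = -2 + a^{2} + 4 a$
$k{\left(x \right)} = 2 x^{2}$ ($k{\left(x \right)} = 2 x x = 2 x^{2}$)
$\left(-73 + k{\left(v{\left(-2 \right)} \right)}\right)^{2} = \left(-73 + 2 \left(-2 + \left(-2\right)^{2} + 4 \left(-2\right)\right)^{2}\right)^{2} = \left(-73 + 2 \left(-2 + 4 - 8\right)^{2}\right)^{2} = \left(-73 + 2 \left(-6\right)^{2}\right)^{2} = \left(-73 + 2 \cdot 36\right)^{2} = \left(-73 + 72\right)^{2} = \left(-1\right)^{2} = 1$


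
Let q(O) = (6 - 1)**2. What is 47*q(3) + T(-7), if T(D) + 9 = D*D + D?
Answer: 1208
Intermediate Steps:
T(D) = -9 + D + D**2 (T(D) = -9 + (D*D + D) = -9 + (D**2 + D) = -9 + (D + D**2) = -9 + D + D**2)
q(O) = 25 (q(O) = 5**2 = 25)
47*q(3) + T(-7) = 47*25 + (-9 - 7 + (-7)**2) = 1175 + (-9 - 7 + 49) = 1175 + 33 = 1208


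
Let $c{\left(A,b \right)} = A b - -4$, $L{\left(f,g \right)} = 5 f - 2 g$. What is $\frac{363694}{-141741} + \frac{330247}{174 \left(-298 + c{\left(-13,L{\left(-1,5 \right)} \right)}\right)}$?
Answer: $- \frac{5897170319}{271292274} \approx -21.737$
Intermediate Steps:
$L{\left(f,g \right)} = - 2 g + 5 f$
$c{\left(A,b \right)} = 4 + A b$ ($c{\left(A,b \right)} = A b + 4 = 4 + A b$)
$\frac{363694}{-141741} + \frac{330247}{174 \left(-298 + c{\left(-13,L{\left(-1,5 \right)} \right)}\right)} = \frac{363694}{-141741} + \frac{330247}{174 \left(-298 - \left(-4 + 13 \left(\left(-2\right) 5 + 5 \left(-1\right)\right)\right)\right)} = 363694 \left(- \frac{1}{141741}\right) + \frac{330247}{174 \left(-298 - \left(-4 + 13 \left(-10 - 5\right)\right)\right)} = - \frac{363694}{141741} + \frac{330247}{174 \left(-298 + \left(4 - -195\right)\right)} = - \frac{363694}{141741} + \frac{330247}{174 \left(-298 + \left(4 + 195\right)\right)} = - \frac{363694}{141741} + \frac{330247}{174 \left(-298 + 199\right)} = - \frac{363694}{141741} + \frac{330247}{174 \left(-99\right)} = - \frac{363694}{141741} + \frac{330247}{-17226} = - \frac{363694}{141741} + 330247 \left(- \frac{1}{17226}\right) = - \frac{363694}{141741} - \frac{330247}{17226} = - \frac{5897170319}{271292274}$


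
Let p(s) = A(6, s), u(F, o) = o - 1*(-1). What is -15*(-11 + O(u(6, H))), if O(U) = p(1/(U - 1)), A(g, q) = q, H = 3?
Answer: 160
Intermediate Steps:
u(F, o) = 1 + o (u(F, o) = o + 1 = 1 + o)
p(s) = s
O(U) = 1/(-1 + U) (O(U) = 1/(U - 1) = 1/(-1 + U))
-15*(-11 + O(u(6, H))) = -15*(-11 + 1/(-1 + (1 + 3))) = -15*(-11 + 1/(-1 + 4)) = -15*(-11 + 1/3) = -15*(-11 + ⅓) = -15*(-32/3) = 160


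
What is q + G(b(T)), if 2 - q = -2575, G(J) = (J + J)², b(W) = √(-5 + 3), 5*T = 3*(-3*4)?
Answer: 2569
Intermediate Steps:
T = -36/5 (T = (3*(-3*4))/5 = (3*(-12))/5 = (⅕)*(-36) = -36/5 ≈ -7.2000)
b(W) = I*√2 (b(W) = √(-2) = I*√2)
G(J) = 4*J² (G(J) = (2*J)² = 4*J²)
q = 2577 (q = 2 - 1*(-2575) = 2 + 2575 = 2577)
q + G(b(T)) = 2577 + 4*(I*√2)² = 2577 + 4*(-2) = 2577 - 8 = 2569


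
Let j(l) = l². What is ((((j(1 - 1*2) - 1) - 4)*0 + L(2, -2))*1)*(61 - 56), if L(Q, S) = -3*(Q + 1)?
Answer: -45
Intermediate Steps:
L(Q, S) = -3 - 3*Q (L(Q, S) = -3*(1 + Q) = -3 - 3*Q)
((((j(1 - 1*2) - 1) - 4)*0 + L(2, -2))*1)*(61 - 56) = (((((1 - 1*2)² - 1) - 4)*0 + (-3 - 3*2))*1)*(61 - 56) = (((((1 - 2)² - 1) - 4)*0 + (-3 - 6))*1)*5 = (((((-1)² - 1) - 4)*0 - 9)*1)*5 = ((((1 - 1) - 4)*0 - 9)*1)*5 = (((0 - 4)*0 - 9)*1)*5 = ((-4*0 - 9)*1)*5 = ((0 - 9)*1)*5 = -9*1*5 = -9*5 = -45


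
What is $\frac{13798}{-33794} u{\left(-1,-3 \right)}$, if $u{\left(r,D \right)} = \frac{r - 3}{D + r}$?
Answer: $- \frac{6899}{16897} \approx -0.4083$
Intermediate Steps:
$u{\left(r,D \right)} = \frac{-3 + r}{D + r}$
$\frac{13798}{-33794} u{\left(-1,-3 \right)} = \frac{13798}{-33794} \frac{-3 - 1}{-3 - 1} = 13798 \left(- \frac{1}{33794}\right) \frac{1}{-4} \left(-4\right) = - \frac{6899 \left(\left(- \frac{1}{4}\right) \left(-4\right)\right)}{16897} = \left(- \frac{6899}{16897}\right) 1 = - \frac{6899}{16897}$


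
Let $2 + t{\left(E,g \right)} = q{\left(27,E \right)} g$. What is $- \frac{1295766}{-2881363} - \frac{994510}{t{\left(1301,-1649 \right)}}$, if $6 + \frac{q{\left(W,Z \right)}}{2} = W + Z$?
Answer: $\frac{4257514827479}{6281310831377} \approx 0.67781$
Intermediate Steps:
$q{\left(W,Z \right)} = -12 + 2 W + 2 Z$ ($q{\left(W,Z \right)} = -12 + 2 \left(W + Z\right) = -12 + \left(2 W + 2 Z\right) = -12 + 2 W + 2 Z$)
$t{\left(E,g \right)} = -2 + g \left(42 + 2 E\right)$ ($t{\left(E,g \right)} = -2 + \left(-12 + 2 \cdot 27 + 2 E\right) g = -2 + \left(-12 + 54 + 2 E\right) g = -2 + \left(42 + 2 E\right) g = -2 + g \left(42 + 2 E\right)$)
$- \frac{1295766}{-2881363} - \frac{994510}{t{\left(1301,-1649 \right)}} = - \frac{1295766}{-2881363} - \frac{994510}{-2 + 2 \left(-1649\right) \left(21 + 1301\right)} = \left(-1295766\right) \left(- \frac{1}{2881363}\right) - \frac{994510}{-2 + 2 \left(-1649\right) 1322} = \frac{1295766}{2881363} - \frac{994510}{-2 - 4359956} = \frac{1295766}{2881363} - \frac{994510}{-4359958} = \frac{1295766}{2881363} - - \frac{497255}{2179979} = \frac{1295766}{2881363} + \frac{497255}{2179979} = \frac{4257514827479}{6281310831377}$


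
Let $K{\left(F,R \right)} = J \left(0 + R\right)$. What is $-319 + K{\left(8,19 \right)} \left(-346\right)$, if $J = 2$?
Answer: $-13467$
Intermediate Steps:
$K{\left(F,R \right)} = 2 R$ ($K{\left(F,R \right)} = 2 \left(0 + R\right) = 2 R$)
$-319 + K{\left(8,19 \right)} \left(-346\right) = -319 + 2 \cdot 19 \left(-346\right) = -319 + 38 \left(-346\right) = -319 - 13148 = -13467$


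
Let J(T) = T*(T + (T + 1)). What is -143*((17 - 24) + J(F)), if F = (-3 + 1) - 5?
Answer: -12012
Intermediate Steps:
F = -7 (F = -2 - 5 = -7)
J(T) = T*(1 + 2*T) (J(T) = T*(T + (1 + T)) = T*(1 + 2*T))
-143*((17 - 24) + J(F)) = -143*((17 - 24) - 7*(1 + 2*(-7))) = -143*(-7 - 7*(1 - 14)) = -143*(-7 - 7*(-13)) = -143*(-7 + 91) = -143*84 = -12012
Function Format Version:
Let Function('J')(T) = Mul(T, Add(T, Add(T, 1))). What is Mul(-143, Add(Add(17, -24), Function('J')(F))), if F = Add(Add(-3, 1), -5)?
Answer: -12012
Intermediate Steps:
F = -7 (F = Add(-2, -5) = -7)
Function('J')(T) = Mul(T, Add(1, Mul(2, T))) (Function('J')(T) = Mul(T, Add(T, Add(1, T))) = Mul(T, Add(1, Mul(2, T))))
Mul(-143, Add(Add(17, -24), Function('J')(F))) = Mul(-143, Add(Add(17, -24), Mul(-7, Add(1, Mul(2, -7))))) = Mul(-143, Add(-7, Mul(-7, Add(1, -14)))) = Mul(-143, Add(-7, Mul(-7, -13))) = Mul(-143, Add(-7, 91)) = Mul(-143, 84) = -12012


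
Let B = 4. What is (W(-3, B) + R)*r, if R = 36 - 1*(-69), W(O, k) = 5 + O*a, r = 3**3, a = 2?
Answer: 2808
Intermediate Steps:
r = 27
W(O, k) = 5 + 2*O (W(O, k) = 5 + O*2 = 5 + 2*O)
R = 105 (R = 36 + 69 = 105)
(W(-3, B) + R)*r = ((5 + 2*(-3)) + 105)*27 = ((5 - 6) + 105)*27 = (-1 + 105)*27 = 104*27 = 2808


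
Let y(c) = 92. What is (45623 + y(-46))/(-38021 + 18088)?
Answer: -45715/19933 ≈ -2.2934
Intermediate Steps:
(45623 + y(-46))/(-38021 + 18088) = (45623 + 92)/(-38021 + 18088) = 45715/(-19933) = 45715*(-1/19933) = -45715/19933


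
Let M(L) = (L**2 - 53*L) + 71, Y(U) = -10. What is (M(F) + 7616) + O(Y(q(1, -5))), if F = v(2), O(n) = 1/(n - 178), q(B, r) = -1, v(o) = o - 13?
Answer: 1577507/188 ≈ 8391.0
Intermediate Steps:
v(o) = -13 + o
O(n) = 1/(-178 + n)
F = -11 (F = -13 + 2 = -11)
M(L) = 71 + L**2 - 53*L
(M(F) + 7616) + O(Y(q(1, -5))) = ((71 + (-11)**2 - 53*(-11)) + 7616) + 1/(-178 - 10) = ((71 + 121 + 583) + 7616) + 1/(-188) = (775 + 7616) - 1/188 = 8391 - 1/188 = 1577507/188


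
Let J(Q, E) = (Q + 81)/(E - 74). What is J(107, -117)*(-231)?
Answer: 43428/191 ≈ 227.37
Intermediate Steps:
J(Q, E) = (81 + Q)/(-74 + E)
J(107, -117)*(-231) = ((81 + 107)/(-74 - 117))*(-231) = (188/(-191))*(-231) = -1/191*188*(-231) = -188/191*(-231) = 43428/191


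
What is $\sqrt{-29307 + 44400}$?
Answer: $3 \sqrt{1677} \approx 122.85$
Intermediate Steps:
$\sqrt{-29307 + 44400} = \sqrt{15093} = 3 \sqrt{1677}$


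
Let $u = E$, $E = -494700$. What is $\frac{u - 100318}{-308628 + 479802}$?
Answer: $- \frac{297509}{85587} \approx -3.4761$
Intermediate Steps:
$u = -494700$
$\frac{u - 100318}{-308628 + 479802} = \frac{-494700 - 100318}{-308628 + 479802} = - \frac{595018}{171174} = \left(-595018\right) \frac{1}{171174} = - \frac{297509}{85587}$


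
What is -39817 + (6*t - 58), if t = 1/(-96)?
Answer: -638001/16 ≈ -39875.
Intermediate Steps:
t = -1/96 ≈ -0.010417
-39817 + (6*t - 58) = -39817 + (6*(-1/96) - 58) = -39817 + (-1/16 - 58) = -39817 - 929/16 = -638001/16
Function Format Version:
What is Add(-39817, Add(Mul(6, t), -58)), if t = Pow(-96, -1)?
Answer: Rational(-638001, 16) ≈ -39875.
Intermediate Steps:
t = Rational(-1, 96) ≈ -0.010417
Add(-39817, Add(Mul(6, t), -58)) = Add(-39817, Add(Mul(6, Rational(-1, 96)), -58)) = Add(-39817, Add(Rational(-1, 16), -58)) = Add(-39817, Rational(-929, 16)) = Rational(-638001, 16)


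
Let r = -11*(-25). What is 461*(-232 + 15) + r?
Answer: -99762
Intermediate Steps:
r = 275
461*(-232 + 15) + r = 461*(-232 + 15) + 275 = 461*(-217) + 275 = -100037 + 275 = -99762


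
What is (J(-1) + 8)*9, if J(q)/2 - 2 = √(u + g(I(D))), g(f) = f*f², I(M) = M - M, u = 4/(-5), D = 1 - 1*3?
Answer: 108 + 36*I*√5/5 ≈ 108.0 + 16.1*I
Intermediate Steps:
D = -2 (D = 1 - 3 = -2)
u = -⅘ (u = 4*(-⅕) = -⅘ ≈ -0.80000)
I(M) = 0
g(f) = f³
J(q) = 4 + 4*I*√5/5 (J(q) = 4 + 2*√(-⅘ + 0³) = 4 + 2*√(-⅘ + 0) = 4 + 2*√(-⅘) = 4 + 2*(2*I*√5/5) = 4 + 4*I*√5/5)
(J(-1) + 8)*9 = ((4 + 4*I*√5/5) + 8)*9 = (12 + 4*I*√5/5)*9 = 108 + 36*I*√5/5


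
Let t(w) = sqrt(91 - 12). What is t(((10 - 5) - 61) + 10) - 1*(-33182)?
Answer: 33182 + sqrt(79) ≈ 33191.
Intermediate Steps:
t(w) = sqrt(79)
t(((10 - 5) - 61) + 10) - 1*(-33182) = sqrt(79) - 1*(-33182) = sqrt(79) + 33182 = 33182 + sqrt(79)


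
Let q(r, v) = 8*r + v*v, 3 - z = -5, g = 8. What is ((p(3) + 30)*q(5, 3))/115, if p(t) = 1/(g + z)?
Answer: 23569/1840 ≈ 12.809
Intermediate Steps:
z = 8 (z = 3 - 1*(-5) = 3 + 5 = 8)
q(r, v) = v**2 + 8*r (q(r, v) = 8*r + v**2 = v**2 + 8*r)
p(t) = 1/16 (p(t) = 1/(8 + 8) = 1/16)
((p(3) + 30)*q(5, 3))/115 = ((1/16 + 30)*(3**2 + 8*5))/115 = (481*(9 + 40)/16)*(1/115) = ((481/16)*49)*(1/115) = (23569/16)*(1/115) = 23569/1840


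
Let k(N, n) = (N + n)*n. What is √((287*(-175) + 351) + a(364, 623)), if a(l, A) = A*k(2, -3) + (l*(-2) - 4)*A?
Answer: I*√504041 ≈ 709.96*I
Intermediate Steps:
k(N, n) = n*(N + n)
a(l, A) = 3*A + A*(-4 - 2*l) (a(l, A) = A*(-3*(2 - 3)) + (l*(-2) - 4)*A = A*(-3*(-1)) + (-2*l - 4)*A = A*3 + (-4 - 2*l)*A = 3*A + A*(-4 - 2*l))
√((287*(-175) + 351) + a(364, 623)) = √((287*(-175) + 351) - 1*623*(1 + 2*364)) = √((-50225 + 351) - 1*623*(1 + 728)) = √(-49874 - 1*623*729) = √(-49874 - 454167) = √(-504041) = I*√504041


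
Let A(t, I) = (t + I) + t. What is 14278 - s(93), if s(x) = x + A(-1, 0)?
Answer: 14187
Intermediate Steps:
A(t, I) = I + 2*t (A(t, I) = (I + t) + t = I + 2*t)
s(x) = -2 + x (s(x) = x + (0 + 2*(-1)) = x + (0 - 2) = x - 2 = -2 + x)
14278 - s(93) = 14278 - (-2 + 93) = 14278 - 1*91 = 14278 - 91 = 14187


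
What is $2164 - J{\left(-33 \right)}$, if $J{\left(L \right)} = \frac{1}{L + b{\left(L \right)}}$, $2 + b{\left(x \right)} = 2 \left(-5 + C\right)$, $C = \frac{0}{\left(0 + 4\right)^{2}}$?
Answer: $\frac{97381}{45} \approx 2164.0$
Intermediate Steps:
$C = 0$ ($C = \frac{0}{4^{2}} = \frac{0}{16} = 0 \cdot \frac{1}{16} = 0$)
$b{\left(x \right)} = -12$ ($b{\left(x \right)} = -2 + 2 \left(-5 + 0\right) = -2 + 2 \left(-5\right) = -2 - 10 = -12$)
$J{\left(L \right)} = \frac{1}{-12 + L}$ ($J{\left(L \right)} = \frac{1}{L - 12} = \frac{1}{-12 + L}$)
$2164 - J{\left(-33 \right)} = 2164 - \frac{1}{-12 - 33} = 2164 - \frac{1}{-45} = 2164 - - \frac{1}{45} = 2164 + \frac{1}{45} = \frac{97381}{45}$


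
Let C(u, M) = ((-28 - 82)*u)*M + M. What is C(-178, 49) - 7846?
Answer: 951623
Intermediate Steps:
C(u, M) = M - 110*M*u (C(u, M) = (-110*u)*M + M = -110*M*u + M = M - 110*M*u)
C(-178, 49) - 7846 = 49*(1 - 110*(-178)) - 7846 = 49*(1 + 19580) - 7846 = 49*19581 - 7846 = 959469 - 7846 = 951623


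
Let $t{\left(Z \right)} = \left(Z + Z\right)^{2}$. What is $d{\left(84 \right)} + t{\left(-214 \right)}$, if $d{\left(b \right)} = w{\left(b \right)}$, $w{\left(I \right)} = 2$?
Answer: $183186$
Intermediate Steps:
$d{\left(b \right)} = 2$
$t{\left(Z \right)} = 4 Z^{2}$ ($t{\left(Z \right)} = \left(2 Z\right)^{2} = 4 Z^{2}$)
$d{\left(84 \right)} + t{\left(-214 \right)} = 2 + 4 \left(-214\right)^{2} = 2 + 4 \cdot 45796 = 2 + 183184 = 183186$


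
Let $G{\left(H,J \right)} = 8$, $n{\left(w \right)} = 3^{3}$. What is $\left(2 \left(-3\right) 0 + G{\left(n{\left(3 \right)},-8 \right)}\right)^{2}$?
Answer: $64$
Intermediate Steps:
$n{\left(w \right)} = 27$
$\left(2 \left(-3\right) 0 + G{\left(n{\left(3 \right)},-8 \right)}\right)^{2} = \left(2 \left(-3\right) 0 + 8\right)^{2} = \left(\left(-6\right) 0 + 8\right)^{2} = \left(0 + 8\right)^{2} = 8^{2} = 64$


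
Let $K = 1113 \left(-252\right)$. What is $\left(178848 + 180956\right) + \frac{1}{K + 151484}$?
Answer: $\frac{46411837567}{128992} \approx 3.598 \cdot 10^{5}$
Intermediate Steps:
$K = -280476$
$\left(178848 + 180956\right) + \frac{1}{K + 151484} = \left(178848 + 180956\right) + \frac{1}{-280476 + 151484} = 359804 + \frac{1}{-128992} = 359804 - \frac{1}{128992} = \frac{46411837567}{128992}$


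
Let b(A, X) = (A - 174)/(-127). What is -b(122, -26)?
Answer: -52/127 ≈ -0.40945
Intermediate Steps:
b(A, X) = 174/127 - A/127 (b(A, X) = (-174 + A)*(-1/127) = 174/127 - A/127)
-b(122, -26) = -(174/127 - 1/127*122) = -(174/127 - 122/127) = -1*52/127 = -52/127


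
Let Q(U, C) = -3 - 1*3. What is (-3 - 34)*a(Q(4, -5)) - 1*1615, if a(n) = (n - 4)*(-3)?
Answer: -2725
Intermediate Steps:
Q(U, C) = -6 (Q(U, C) = -3 - 3 = -6)
a(n) = 12 - 3*n (a(n) = (-4 + n)*(-3) = 12 - 3*n)
(-3 - 34)*a(Q(4, -5)) - 1*1615 = (-3 - 34)*(12 - 3*(-6)) - 1*1615 = -37*(12 + 18) - 1615 = -37*30 - 1615 = -1110 - 1615 = -2725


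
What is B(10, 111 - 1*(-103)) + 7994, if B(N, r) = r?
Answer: 8208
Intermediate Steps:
B(10, 111 - 1*(-103)) + 7994 = (111 - 1*(-103)) + 7994 = (111 + 103) + 7994 = 214 + 7994 = 8208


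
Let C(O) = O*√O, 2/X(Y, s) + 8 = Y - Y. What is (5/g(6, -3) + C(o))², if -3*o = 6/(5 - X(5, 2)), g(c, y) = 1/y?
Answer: 2083213/9261 + 160*I*√42/147 ≈ 224.94 + 7.0539*I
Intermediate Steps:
X(Y, s) = -¼ (X(Y, s) = 2/(-8 + (Y - Y)) = 2/(-8 + 0) = 2/(-8) = 2*(-⅛) = -¼)
o = -8/21 (o = -2/(5 - 1*(-¼)) = -2/(5 + ¼) = -2/21/4 = -2*4/21 = -⅓*8/7 = -8/21 ≈ -0.38095)
C(O) = O^(3/2)
(5/g(6, -3) + C(o))² = (5/(1/(-3)) + (-8/21)^(3/2))² = (5/(-⅓) - 16*I*√42/441)² = (5*(-3) - 16*I*√42/441)² = (-15 - 16*I*√42/441)²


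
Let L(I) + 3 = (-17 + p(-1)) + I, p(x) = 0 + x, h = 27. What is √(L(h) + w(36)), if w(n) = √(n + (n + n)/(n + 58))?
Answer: √(13254 + 1128*√141)/47 ≈ 3.4733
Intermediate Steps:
p(x) = x
L(I) = -21 + I (L(I) = -3 + ((-17 - 1) + I) = -3 + (-18 + I) = -21 + I)
w(n) = √(n + 2*n/(58 + n)) (w(n) = √(n + (2*n)/(58 + n)) = √(n + 2*n/(58 + n)))
√(L(h) + w(36)) = √((-21 + 27) + √(36*(60 + 36)/(58 + 36))) = √(6 + √(36*96/94)) = √(6 + √(36*(1/94)*96)) = √(6 + √(1728/47)) = √(6 + 24*√141/47)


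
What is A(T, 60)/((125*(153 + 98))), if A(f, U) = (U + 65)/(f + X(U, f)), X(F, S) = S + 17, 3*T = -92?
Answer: -3/33383 ≈ -8.9866e-5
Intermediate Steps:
T = -92/3 (T = (1/3)*(-92) = -92/3 ≈ -30.667)
X(F, S) = 17 + S
A(f, U) = (65 + U)/(17 + 2*f) (A(f, U) = (U + 65)/(f + (17 + f)) = (65 + U)/(17 + 2*f))
A(T, 60)/((125*(153 + 98))) = ((65 + 60)/(17 + 2*(-92/3)))/((125*(153 + 98))) = (125/(17 - 184/3))/((125*251)) = (125/(-133/3))/31375 = -3/133*125*(1/31375) = -375/133*1/31375 = -3/33383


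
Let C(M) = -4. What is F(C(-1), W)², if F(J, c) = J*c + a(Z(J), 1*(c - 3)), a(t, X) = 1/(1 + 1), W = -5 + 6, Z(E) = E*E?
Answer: 49/4 ≈ 12.250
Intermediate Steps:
Z(E) = E²
W = 1
a(t, X) = ½ (a(t, X) = 1/2 = ½)
F(J, c) = ½ + J*c (F(J, c) = J*c + ½ = ½ + J*c)
F(C(-1), W)² = (½ - 4*1)² = (½ - 4)² = (-7/2)² = 49/4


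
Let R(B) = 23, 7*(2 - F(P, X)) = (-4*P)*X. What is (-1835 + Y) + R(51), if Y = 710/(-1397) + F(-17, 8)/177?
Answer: -3137980096/1730883 ≈ -1812.9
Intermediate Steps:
F(P, X) = 2 + 4*P*X/7 (F(P, X) = 2 - (-4*P)*X/7 = 2 - (-4)*P*X/7 = 2 + 4*P*X/7)
Y = -1620100/1730883 (Y = 710/(-1397) + (2 + (4/7)*(-17)*8)/177 = 710*(-1/1397) + (2 - 544/7)*(1/177) = -710/1397 - 530/7*1/177 = -710/1397 - 530/1239 = -1620100/1730883 ≈ -0.93600)
(-1835 + Y) + R(51) = (-1835 - 1620100/1730883) + 23 = -3177790405/1730883 + 23 = -3137980096/1730883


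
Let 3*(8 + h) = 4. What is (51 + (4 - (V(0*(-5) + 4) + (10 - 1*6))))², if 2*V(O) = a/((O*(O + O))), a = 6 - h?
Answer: 23785129/9216 ≈ 2580.9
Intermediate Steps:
h = -20/3 (h = -8 + (⅓)*4 = -8 + 4/3 = -20/3 ≈ -6.6667)
a = 38/3 (a = 6 - 1*(-20/3) = 6 + 20/3 = 38/3 ≈ 12.667)
V(O) = 19/(6*O²) (V(O) = (38/(3*((O*(O + O)))))/2 = (38/(3*((O*(2*O)))))/2 = (38/(3*((2*O²))))/2 = (38*(1/(2*O²))/3)/2 = (19/(3*O²))/2 = 19/(6*O²))
(51 + (4 - (V(0*(-5) + 4) + (10 - 1*6))))² = (51 + (4 - (19/(6*(0*(-5) + 4)²) + (10 - 1*6))))² = (51 + (4 - (19/(6*(0 + 4)²) + (10 - 6))))² = (51 + (4 - ((19/6)/4² + 4)))² = (51 + (4 - ((19/6)*(1/16) + 4)))² = (51 + (4 - (19/96 + 4)))² = (51 + (4 - 1*403/96))² = (51 + (4 - 403/96))² = (51 - 19/96)² = (4877/96)² = 23785129/9216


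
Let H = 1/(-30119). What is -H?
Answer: 1/30119 ≈ 3.3202e-5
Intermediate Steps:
H = -1/30119 ≈ -3.3202e-5
-H = -1*(-1/30119) = 1/30119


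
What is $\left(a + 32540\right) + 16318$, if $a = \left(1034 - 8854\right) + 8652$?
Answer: $49690$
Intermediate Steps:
$a = 832$ ($a = -7820 + 8652 = 832$)
$\left(a + 32540\right) + 16318 = \left(832 + 32540\right) + 16318 = 33372 + 16318 = 49690$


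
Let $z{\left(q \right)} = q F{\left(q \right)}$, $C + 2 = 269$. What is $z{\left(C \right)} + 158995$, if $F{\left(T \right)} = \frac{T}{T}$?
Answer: $159262$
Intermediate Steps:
$F{\left(T \right)} = 1$
$C = 267$ ($C = -2 + 269 = 267$)
$z{\left(q \right)} = q$ ($z{\left(q \right)} = q 1 = q$)
$z{\left(C \right)} + 158995 = 267 + 158995 = 159262$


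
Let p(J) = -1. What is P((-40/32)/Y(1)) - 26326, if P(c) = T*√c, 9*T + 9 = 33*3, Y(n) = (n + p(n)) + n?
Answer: -26326 + 5*I*√5 ≈ -26326.0 + 11.18*I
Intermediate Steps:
Y(n) = -1 + 2*n (Y(n) = (n - 1) + n = (-1 + n) + n = -1 + 2*n)
T = 10 (T = -1 + (33*3)/9 = -1 + (⅑)*99 = -1 + 11 = 10)
P(c) = 10*√c
P((-40/32)/Y(1)) - 26326 = 10*√((-40/32)/(-1 + 2*1)) - 26326 = 10*√((-40*1/32)/(-1 + 2)) - 26326 = 10*√(-5/4/1) - 26326 = 10*√(-5/4*1) - 26326 = 10*√(-5/4) - 26326 = 10*(I*√5/2) - 26326 = 5*I*√5 - 26326 = -26326 + 5*I*√5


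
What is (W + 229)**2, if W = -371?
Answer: 20164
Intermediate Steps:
(W + 229)**2 = (-371 + 229)**2 = (-142)**2 = 20164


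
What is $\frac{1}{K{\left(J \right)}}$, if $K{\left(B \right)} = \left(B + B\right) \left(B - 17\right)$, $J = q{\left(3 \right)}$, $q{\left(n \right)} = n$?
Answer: $- \frac{1}{84} \approx -0.011905$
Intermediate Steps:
$J = 3$
$K{\left(B \right)} = 2 B \left(-17 + B\right)$
$\frac{1}{K{\left(J \right)}} = \frac{1}{2 \cdot 3 \left(-17 + 3\right)} = \frac{1}{2 \cdot 3 \left(-14\right)} = \frac{1}{-84} = - \frac{1}{84}$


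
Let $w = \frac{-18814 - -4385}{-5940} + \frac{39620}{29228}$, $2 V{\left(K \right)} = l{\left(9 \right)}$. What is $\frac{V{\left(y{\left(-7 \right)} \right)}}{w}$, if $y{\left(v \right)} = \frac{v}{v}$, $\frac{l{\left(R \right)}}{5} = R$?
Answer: $\frac{976580550}{164268403} \approx 5.945$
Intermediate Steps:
$l{\left(R \right)} = 5 R$
$y{\left(v \right)} = 1$
$V{\left(K \right)} = \frac{45}{2}$ ($V{\left(K \right)} = \frac{5 \cdot 9}{2} = \frac{1}{2} \cdot 45 = \frac{45}{2}$)
$w = \frac{164268403}{43403580}$ ($w = \left(-18814 + 4385\right) \left(- \frac{1}{5940}\right) + 39620 \cdot \frac{1}{29228} = \left(-14429\right) \left(- \frac{1}{5940}\right) + \frac{9905}{7307} = \frac{14429}{5940} + \frac{9905}{7307} = \frac{164268403}{43403580} \approx 3.7847$)
$\frac{V{\left(y{\left(-7 \right)} \right)}}{w} = \frac{45}{2 \cdot \frac{164268403}{43403580}} = \frac{45}{2} \cdot \frac{43403580}{164268403} = \frac{976580550}{164268403}$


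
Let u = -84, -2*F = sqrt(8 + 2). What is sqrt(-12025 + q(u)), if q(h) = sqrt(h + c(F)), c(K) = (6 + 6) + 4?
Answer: sqrt(-12025 + 2*I*sqrt(17)) ≈ 0.0376 + 109.66*I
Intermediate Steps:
F = -sqrt(10)/2 (F = -sqrt(8 + 2)/2 = -sqrt(10)/2 ≈ -1.5811)
c(K) = 16 (c(K) = 12 + 4 = 16)
q(h) = sqrt(16 + h) (q(h) = sqrt(h + 16) = sqrt(16 + h))
sqrt(-12025 + q(u)) = sqrt(-12025 + sqrt(16 - 84)) = sqrt(-12025 + sqrt(-68)) = sqrt(-12025 + 2*I*sqrt(17))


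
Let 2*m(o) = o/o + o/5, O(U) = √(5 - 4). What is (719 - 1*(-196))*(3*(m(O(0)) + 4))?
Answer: 12627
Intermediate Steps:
O(U) = 1 (O(U) = √1 = 1)
m(o) = ½ + o/10 (m(o) = (o/o + o/5)/2 = (1 + o*(⅕))/2 = (1 + o/5)/2 = ½ + o/10)
(719 - 1*(-196))*(3*(m(O(0)) + 4)) = (719 - 1*(-196))*(3*((½ + (⅒)*1) + 4)) = (719 + 196)*(3*((½ + ⅒) + 4)) = 915*(3*(⅗ + 4)) = 915*(3*(23/5)) = 915*(69/5) = 12627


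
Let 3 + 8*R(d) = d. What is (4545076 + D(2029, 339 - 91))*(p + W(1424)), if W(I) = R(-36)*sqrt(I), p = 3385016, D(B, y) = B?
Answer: 15392023178680 - 177337095*sqrt(89)/2 ≈ 1.5391e+13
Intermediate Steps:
R(d) = -3/8 + d/8
W(I) = -39*sqrt(I)/8 (W(I) = (-3/8 + (1/8)*(-36))*sqrt(I) = (-3/8 - 9/2)*sqrt(I) = -39*sqrt(I)/8)
(4545076 + D(2029, 339 - 91))*(p + W(1424)) = (4545076 + 2029)*(3385016 - 39*sqrt(89)/2) = 4547105*(3385016 - 39*sqrt(89)/2) = 15392023178680 - 177337095*sqrt(89)/2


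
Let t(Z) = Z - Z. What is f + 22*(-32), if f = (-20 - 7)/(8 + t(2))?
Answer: -5659/8 ≈ -707.38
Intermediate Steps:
t(Z) = 0
f = -27/8 (f = (-20 - 7)/(8 + 0) = -27/8 ≈ -3.3750)
f + 22*(-32) = -27/8 + 22*(-32) = -27/8 - 704 = -5659/8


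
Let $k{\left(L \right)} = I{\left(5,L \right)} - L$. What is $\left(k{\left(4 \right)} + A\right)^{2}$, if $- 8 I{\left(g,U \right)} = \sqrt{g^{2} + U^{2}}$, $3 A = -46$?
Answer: $\frac{215665}{576} + \frac{29 \sqrt{41}}{6} \approx 405.37$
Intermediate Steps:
$A = - \frac{46}{3}$ ($A = \frac{1}{3} \left(-46\right) = - \frac{46}{3} \approx -15.333$)
$I{\left(g,U \right)} = - \frac{\sqrt{U^{2} + g^{2}}}{8}$ ($I{\left(g,U \right)} = - \frac{\sqrt{g^{2} + U^{2}}}{8} = - \frac{\sqrt{U^{2} + g^{2}}}{8}$)
$k{\left(L \right)} = - L - \frac{\sqrt{25 + L^{2}}}{8}$ ($k{\left(L \right)} = - \frac{\sqrt{L^{2} + 5^{2}}}{8} - L = - \frac{\sqrt{L^{2} + 25}}{8} - L = - \frac{\sqrt{25 + L^{2}}}{8} - L = - L - \frac{\sqrt{25 + L^{2}}}{8}$)
$\left(k{\left(4 \right)} + A\right)^{2} = \left(\left(\left(-1\right) 4 - \frac{\sqrt{25 + 4^{2}}}{8}\right) - \frac{46}{3}\right)^{2} = \left(\left(-4 - \frac{\sqrt{25 + 16}}{8}\right) - \frac{46}{3}\right)^{2} = \left(\left(-4 - \frac{\sqrt{41}}{8}\right) - \frac{46}{3}\right)^{2} = \left(- \frac{58}{3} - \frac{\sqrt{41}}{8}\right)^{2}$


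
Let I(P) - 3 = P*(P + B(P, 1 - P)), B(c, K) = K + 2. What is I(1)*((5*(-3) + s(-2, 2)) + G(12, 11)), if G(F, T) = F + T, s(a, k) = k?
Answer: 60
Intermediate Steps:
B(c, K) = 2 + K
I(P) = 3 + 3*P (I(P) = 3 + P*(P + (2 + (1 - P))) = 3 + P*(P + (3 - P)) = 3 + P*3 = 3 + 3*P)
I(1)*((5*(-3) + s(-2, 2)) + G(12, 11)) = (3 + 3*1)*((5*(-3) + 2) + (12 + 11)) = (3 + 3)*((-15 + 2) + 23) = 6*(-13 + 23) = 6*10 = 60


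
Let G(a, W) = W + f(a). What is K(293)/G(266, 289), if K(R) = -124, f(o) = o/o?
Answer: -62/145 ≈ -0.42759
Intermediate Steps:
f(o) = 1
G(a, W) = 1 + W (G(a, W) = W + 1 = 1 + W)
K(293)/G(266, 289) = -124/(1 + 289) = -124/290 = -124*1/290 = -62/145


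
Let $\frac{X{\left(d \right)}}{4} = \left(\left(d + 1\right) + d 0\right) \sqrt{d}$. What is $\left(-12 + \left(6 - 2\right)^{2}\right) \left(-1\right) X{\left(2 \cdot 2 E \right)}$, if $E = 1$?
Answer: $-160$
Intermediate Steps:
$X{\left(d \right)} = 4 \sqrt{d} \left(1 + d\right)$ ($X{\left(d \right)} = 4 \left(\left(d + 1\right) + d 0\right) \sqrt{d} = 4 \left(\left(1 + d\right) + 0\right) \sqrt{d} = 4 \left(1 + d\right) \sqrt{d} = 4 \sqrt{d} \left(1 + d\right)$)
$\left(-12 + \left(6 - 2\right)^{2}\right) \left(-1\right) X{\left(2 \cdot 2 E \right)} = \left(-12 + \left(6 - 2\right)^{2}\right) \left(-1\right) 4 \sqrt{2 \cdot 2 \cdot 1} \left(1 + 2 \cdot 2 \cdot 1\right) = \left(-12 + 4^{2}\right) \left(-1\right) 4 \sqrt{4 \cdot 1} \left(1 + 4 \cdot 1\right) = \left(-12 + 16\right) \left(-1\right) 4 \sqrt{4} \left(1 + 4\right) = 4 \left(-1\right) 4 \cdot 2 \cdot 5 = \left(-4\right) 40 = -160$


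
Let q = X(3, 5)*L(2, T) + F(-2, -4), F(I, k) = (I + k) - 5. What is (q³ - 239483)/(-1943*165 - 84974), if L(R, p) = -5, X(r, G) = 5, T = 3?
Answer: 286139/405569 ≈ 0.70552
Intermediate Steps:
F(I, k) = -5 + I + k
q = -36 (q = 5*(-5) + (-5 - 2 - 4) = -25 - 11 = -36)
(q³ - 239483)/(-1943*165 - 84974) = ((-36)³ - 239483)/(-1943*165 - 84974) = (-46656 - 239483)/(-320595 - 84974) = -286139/(-405569) = -286139*(-1/405569) = 286139/405569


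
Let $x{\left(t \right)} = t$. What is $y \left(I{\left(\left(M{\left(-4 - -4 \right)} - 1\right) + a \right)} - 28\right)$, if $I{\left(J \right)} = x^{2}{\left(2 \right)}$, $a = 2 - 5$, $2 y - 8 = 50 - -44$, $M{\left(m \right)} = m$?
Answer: $-1224$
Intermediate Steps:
$y = 51$ ($y = 4 + \frac{50 - -44}{2} = 4 + \frac{50 + 44}{2} = 4 + \frac{1}{2} \cdot 94 = 4 + 47 = 51$)
$a = -3$ ($a = 2 - 5 = -3$)
$I{\left(J \right)} = 4$ ($I{\left(J \right)} = 2^{2} = 4$)
$y \left(I{\left(\left(M{\left(-4 - -4 \right)} - 1\right) + a \right)} - 28\right) = 51 \left(4 - 28\right) = 51 \left(-24\right) = -1224$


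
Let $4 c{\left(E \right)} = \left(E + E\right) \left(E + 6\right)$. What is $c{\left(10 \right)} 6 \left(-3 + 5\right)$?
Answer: $960$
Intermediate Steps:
$c{\left(E \right)} = \frac{E \left(6 + E\right)}{2}$ ($c{\left(E \right)} = \frac{\left(E + E\right) \left(E + 6\right)}{4} = \frac{2 E \left(6 + E\right)}{4} = \frac{E \left(6 + E\right)}{2}$)
$c{\left(10 \right)} 6 \left(-3 + 5\right) = \frac{1}{2} \cdot 10 \left(6 + 10\right) 6 \left(-3 + 5\right) = \frac{1}{2} \cdot 10 \cdot 16 \cdot 6 \cdot 2 = 80 \cdot 12 = 960$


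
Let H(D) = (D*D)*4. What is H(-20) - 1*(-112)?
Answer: 1712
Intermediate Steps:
H(D) = 4*D² (H(D) = D²*4 = 4*D²)
H(-20) - 1*(-112) = 4*(-20)² - 1*(-112) = 4*400 + 112 = 1600 + 112 = 1712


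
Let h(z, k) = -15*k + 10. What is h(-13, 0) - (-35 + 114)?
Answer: -69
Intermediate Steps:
h(z, k) = 10 - 15*k
h(-13, 0) - (-35 + 114) = (10 - 15*0) - (-35 + 114) = (10 + 0) - 1*79 = 10 - 79 = -69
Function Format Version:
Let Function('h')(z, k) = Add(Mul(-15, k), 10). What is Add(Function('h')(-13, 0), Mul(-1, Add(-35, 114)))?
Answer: -69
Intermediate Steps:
Function('h')(z, k) = Add(10, Mul(-15, k))
Add(Function('h')(-13, 0), Mul(-1, Add(-35, 114))) = Add(Add(10, Mul(-15, 0)), Mul(-1, Add(-35, 114))) = Add(Add(10, 0), Mul(-1, 79)) = Add(10, -79) = -69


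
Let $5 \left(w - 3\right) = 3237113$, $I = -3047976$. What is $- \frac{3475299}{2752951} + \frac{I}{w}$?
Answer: $- \frac{6650578823394}{1113956845591} \approx -5.9702$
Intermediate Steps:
$w = \frac{3237128}{5}$ ($w = 3 + \frac{1}{5} \cdot 3237113 = 3 + \frac{3237113}{5} = \frac{3237128}{5} \approx 6.4743 \cdot 10^{5}$)
$- \frac{3475299}{2752951} + \frac{I}{w} = - \frac{3475299}{2752951} - \frac{3047976}{\frac{3237128}{5}} = \left(-3475299\right) \frac{1}{2752951} - \frac{1904985}{404641} = - \frac{3475299}{2752951} - \frac{1904985}{404641} = - \frac{6650578823394}{1113956845591}$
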